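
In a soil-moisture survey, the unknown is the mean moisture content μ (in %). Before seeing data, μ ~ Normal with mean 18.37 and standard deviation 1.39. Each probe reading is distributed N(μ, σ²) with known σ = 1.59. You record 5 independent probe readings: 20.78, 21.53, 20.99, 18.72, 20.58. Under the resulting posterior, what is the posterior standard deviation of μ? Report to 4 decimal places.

0.6330

For Normal data with known variance σ², a Normal(μ₀, σ₀²) prior on μ is conjugate. Posterior precision = 1/σ₀² + n/σ²; posterior mean is the precision-weighted average of μ₀ and x̄.
σ₀² = 1.39² = 1.9321, σ² = 1.59² = 2.5281; σ² + n·σ₀² = 2.5281 + 5·1.9321 = 12.1886.
Posterior precision = 1/σ₀² + n/σ² = 1/1.9321 + 5/2.5281 = (σ² + n·σ₀²)/(σ₀²σ²) = 12.1886/(1.9321·2.5281); posterior variance σₙ² = σ₀²σ²/(σ² + n·σ₀²) = 1.9321·2.5281/12.1886 = 0.400747.
Posterior SD = √σₙ² = √(1.9321·2.5281/12.1886) = 0.6330.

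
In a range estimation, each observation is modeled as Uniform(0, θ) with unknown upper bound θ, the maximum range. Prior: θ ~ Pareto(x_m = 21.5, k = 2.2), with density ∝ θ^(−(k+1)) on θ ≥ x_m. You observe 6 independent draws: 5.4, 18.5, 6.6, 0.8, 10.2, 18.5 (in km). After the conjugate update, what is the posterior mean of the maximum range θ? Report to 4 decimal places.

A Pareto(scale x_m, shape k) prior on the upper bound θ of Uniform(0, θ) is conjugate: posterior is Pareto(max(x_m, max xᵢ), k + n).
Sample maximum = 18.5; prior scale x_m = 21.5 → posterior scale = max = 21.5.
Posterior shape = 2.2 + 6 = 8.2.
E[θ|data] = k·x_m/(k−1) = 8.2·21.5/7.2 = 24.4861.

24.4861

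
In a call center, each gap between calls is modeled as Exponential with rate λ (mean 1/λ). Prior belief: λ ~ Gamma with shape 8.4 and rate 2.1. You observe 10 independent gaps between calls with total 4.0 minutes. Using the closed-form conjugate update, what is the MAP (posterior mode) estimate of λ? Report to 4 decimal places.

With a Gamma(shape α, rate β) prior on the exponential rate λ, the posterior after n observations with total T = Σxᵢ is Gamma(α+n, β+T).
Posterior: Gamma(8.4+10, 2.1+4.0) = Gamma(18.4, 6.1).
Mode = (α−1)/β = 2.8525.

2.8525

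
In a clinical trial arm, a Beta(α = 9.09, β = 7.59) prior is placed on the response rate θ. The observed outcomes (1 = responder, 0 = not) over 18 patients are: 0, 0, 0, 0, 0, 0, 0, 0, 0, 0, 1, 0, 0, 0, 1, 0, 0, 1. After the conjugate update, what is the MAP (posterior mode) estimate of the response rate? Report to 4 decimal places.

0.3394

The Beta prior is conjugate to a Binomial/Bernoulli likelihood; the update adds successes to α and failures to β.
Posterior: Beta(α+k, β+n−k) = Beta(9.09+3, 7.59+15) = Beta(12.09, 22.59).
Mode of Beta(a,b) for a,b>1 is (a−1)/(a+b−2) = 11.09/32.68 = 0.3394.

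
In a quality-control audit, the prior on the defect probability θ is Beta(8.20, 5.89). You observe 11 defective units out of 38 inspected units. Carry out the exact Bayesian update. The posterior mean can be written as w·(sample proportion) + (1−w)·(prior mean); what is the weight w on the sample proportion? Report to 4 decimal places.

The Beta prior is conjugate to a Binomial/Bernoulli likelihood; the update adds successes to α and failures to β.
Posterior mean = (α₀+k)/(α₀+β₀+n) = [n/(α₀+β₀+n)]·(k/n) + [(α₀+β₀)/(α₀+β₀+n)]·α₀/(α₀+β₀), so only n and the prior enter the weight.
The weight on the data is w = n/(α₀+β₀+n) = 38/(8.20+5.89+38) = 38/52.09 = 0.7295.

0.7295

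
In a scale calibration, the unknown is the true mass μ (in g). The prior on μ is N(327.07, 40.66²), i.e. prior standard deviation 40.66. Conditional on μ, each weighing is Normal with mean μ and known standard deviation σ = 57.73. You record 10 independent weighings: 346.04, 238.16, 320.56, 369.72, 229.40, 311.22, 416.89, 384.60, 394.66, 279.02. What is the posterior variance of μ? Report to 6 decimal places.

For Normal data with known variance σ², a Normal(μ₀, σ₀²) prior on μ is conjugate. Posterior precision = 1/σ₀² + n/σ²; posterior mean is the precision-weighted average of μ₀ and x̄.
σ₀² = 40.66² = 1653.2356, σ² = 57.73² = 3332.7529; σ² + n·σ₀² = 3332.7529 + 10·1653.2356 = 19865.1089.
Posterior precision = 1/σ₀² + n/σ² = 1/1653.2356 + 10/3332.7529 = (σ² + n·σ₀²)/(σ₀²σ²) = 19865.1089/(1653.2356·3332.7529); posterior variance σₙ² = σ₀²σ²/(σ² + n·σ₀²) = 1653.2356·3332.7529/19865.1089 = 277.361970.

277.361970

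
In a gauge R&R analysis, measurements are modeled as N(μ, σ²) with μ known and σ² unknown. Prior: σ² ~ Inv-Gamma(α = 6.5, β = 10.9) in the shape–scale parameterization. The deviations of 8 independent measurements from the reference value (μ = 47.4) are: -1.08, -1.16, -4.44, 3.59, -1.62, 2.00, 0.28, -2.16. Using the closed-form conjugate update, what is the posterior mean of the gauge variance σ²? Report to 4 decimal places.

With known mean μ and an Inverse-Gamma(α, β) prior on σ², the Normal likelihood is conjugate: posterior is Inv-Gamma(α + n/2, β + Σ(xᵢ−μ)²/2).
Σ(xᵢ−μ)² = (-1.08)² + (-1.16)² + (-4.44)² + (3.59)² + (-1.62)² + (2.00)² + (0.28)² + (-2.16)² = 46.4821.
Posterior: Inv-Gamma(6.5 + 8/2, 10.9 + 46.4821/2) = Inv-Gamma(10.50, 34.14105).
E[σ²|data] = β/(α−1) = 34.14105/9.50 = 3.5938.

3.5938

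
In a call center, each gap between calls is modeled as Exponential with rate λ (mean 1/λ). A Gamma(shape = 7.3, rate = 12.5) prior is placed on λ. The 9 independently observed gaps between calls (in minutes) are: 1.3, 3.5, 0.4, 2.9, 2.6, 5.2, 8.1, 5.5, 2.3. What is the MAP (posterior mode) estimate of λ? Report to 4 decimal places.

With a Gamma(shape α, rate β) prior on the exponential rate λ, the posterior after n observations with total T = Σxᵢ is Gamma(α+n, β+T).
Sum of observations T = 31.8 minutes; n = 9.
Posterior: Gamma(7.3+9, 12.5+31.8) = Gamma(16.3, 44.3).
Mode = (α−1)/β = 0.3454.

0.3454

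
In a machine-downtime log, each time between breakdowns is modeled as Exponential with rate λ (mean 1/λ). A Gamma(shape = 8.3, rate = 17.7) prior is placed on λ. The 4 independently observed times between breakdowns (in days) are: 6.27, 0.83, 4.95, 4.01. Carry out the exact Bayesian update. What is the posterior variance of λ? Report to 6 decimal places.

With a Gamma(shape α, rate β) prior on the exponential rate λ, the posterior after n observations with total T = Σxᵢ is Gamma(α+n, β+T).
Sum of observations T = 16.06 days; n = 4.
Posterior: Gamma(8.3+4, 17.7+16.06) = Gamma(12.3, 33.76).
Var = α/β² = 0.010792.

0.010792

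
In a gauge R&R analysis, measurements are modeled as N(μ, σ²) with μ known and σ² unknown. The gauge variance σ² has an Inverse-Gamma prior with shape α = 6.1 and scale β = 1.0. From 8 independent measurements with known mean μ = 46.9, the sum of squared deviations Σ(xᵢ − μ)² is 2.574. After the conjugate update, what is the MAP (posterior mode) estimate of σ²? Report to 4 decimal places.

With known mean μ and an Inverse-Gamma(α, β) prior on σ², the Normal likelihood is conjugate: posterior is Inv-Gamma(α + n/2, β + Σ(xᵢ−μ)²/2).
Posterior: Inv-Gamma(6.1 + 8/2, 1.0 + 2.574/2) = Inv-Gamma(10.10, 2.2870).
Mode = β/(α+1) = 2.2870/11.10 = 0.2060.

0.2060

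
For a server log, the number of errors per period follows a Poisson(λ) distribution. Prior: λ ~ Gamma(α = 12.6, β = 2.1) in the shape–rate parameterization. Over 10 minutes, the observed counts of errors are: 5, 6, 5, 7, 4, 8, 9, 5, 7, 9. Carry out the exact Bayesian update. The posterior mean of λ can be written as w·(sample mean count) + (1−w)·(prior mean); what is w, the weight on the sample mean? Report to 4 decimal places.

0.8264

With a Gamma(shape α, rate β) prior, the Poisson likelihood is conjugate: the posterior is Gamma(α + ΣXᵢ, β + n).
Posterior mean = (α₀+S)/(β₀+n) = [n/(β₀+n)]·(S/n) + [β₀/(β₀+n)]·(α₀/β₀), so only n and β₀ enter the weight.
Weight on data w = n/(β₀+n) = 10/(2.1+10) = 10/12.1 = 0.8264.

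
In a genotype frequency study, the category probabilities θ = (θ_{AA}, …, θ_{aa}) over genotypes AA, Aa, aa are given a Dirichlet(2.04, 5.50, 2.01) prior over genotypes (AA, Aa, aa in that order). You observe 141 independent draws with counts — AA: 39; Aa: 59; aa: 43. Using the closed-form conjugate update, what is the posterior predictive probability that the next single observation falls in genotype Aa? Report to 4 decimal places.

The Dirichlet prior is conjugate to the Multinomial likelihood: each posterior αⱼ = prior αⱼ + observed count nⱼ.
Posterior concentration: (41.04, 64.50, 45.01), total = 150.55.
P(next = Aa | data) = α_{Aa}/Σα = 0.4284.

0.4284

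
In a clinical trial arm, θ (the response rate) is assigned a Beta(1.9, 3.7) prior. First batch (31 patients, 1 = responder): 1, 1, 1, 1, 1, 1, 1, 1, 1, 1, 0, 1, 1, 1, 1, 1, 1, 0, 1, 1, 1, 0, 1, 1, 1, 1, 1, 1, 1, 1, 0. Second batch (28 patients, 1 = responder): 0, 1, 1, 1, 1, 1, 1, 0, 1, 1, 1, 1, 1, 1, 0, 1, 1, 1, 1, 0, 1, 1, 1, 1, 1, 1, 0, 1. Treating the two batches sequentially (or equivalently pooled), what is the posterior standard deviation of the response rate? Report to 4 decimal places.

0.0491

The Beta prior is conjugate to a Binomial/Bernoulli likelihood; the update adds successes to α and failures to β.
After batch 1: Beta(1.9+27, 3.7+4) = Beta(28.9, 7.7).
After batch 2: Beta(28.9+23, 7.7+5) = Beta(51.9, 12.7).
Var = αβ/((α+β)²(α+β+1)) = 51.9·12.7/(64.6²·65.6) = 0.00240770; SD = √0.00240770 = 0.0491.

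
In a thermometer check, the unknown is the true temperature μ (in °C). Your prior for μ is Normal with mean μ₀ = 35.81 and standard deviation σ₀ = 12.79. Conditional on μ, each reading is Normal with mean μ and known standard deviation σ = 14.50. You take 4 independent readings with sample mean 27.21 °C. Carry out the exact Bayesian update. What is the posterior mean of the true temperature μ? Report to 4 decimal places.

29.3013

For Normal data with known variance σ², a Normal(μ₀, σ₀²) prior on μ is conjugate. Posterior precision = 1/σ₀² + n/σ²; posterior mean is the precision-weighted average of μ₀ and x̄.
n·x̄ = 4·27.21 = 108.84.
σ₀² = 12.79² = 163.5841, σ² = 14.50² = 210.25; σ² + n·σ₀² = 210.25 + 4·163.5841 = 864.5864.
Posterior mean = (μ₀/σ₀² + n·x̄/σ²)/(1/σ₀² + n/σ²) = (σ²·μ₀ + σ₀²·n·x̄)/(σ² + n·σ₀²) = (210.25·35.81 + 163.5841·108.84)/864.5864 = 25333.545944/864.5864 = 29.3013.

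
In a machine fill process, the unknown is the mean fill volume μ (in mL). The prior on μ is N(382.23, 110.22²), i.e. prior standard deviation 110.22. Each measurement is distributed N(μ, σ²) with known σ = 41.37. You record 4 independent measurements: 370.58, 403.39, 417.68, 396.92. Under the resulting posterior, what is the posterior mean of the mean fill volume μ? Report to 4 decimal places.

For Normal data with known variance σ², a Normal(μ₀, σ₀²) prior on μ is conjugate. Posterior precision = 1/σ₀² + n/σ²; posterior mean is the precision-weighted average of μ₀ and x̄.
Σxᵢ = 370.58 + 403.39 + 417.68 + 396.92 = 1588.57, so n·x̄ = 1588.57.
σ₀² = 110.22² = 12148.4484, σ² = 41.37² = 1711.4769; σ² + n·σ₀² = 1711.4769 + 4·12148.4484 = 50305.2705.
Posterior mean = (μ₀/σ₀² + n·x̄/σ²)/(1/σ₀² + n/σ²) = (σ²·μ₀ + σ₀²·n·x̄)/(σ² + n·σ₀²) = (1711.4769·382.23 + 12148.4484·1588.57)/50305.2705 = 19952838.490275/50305.2705 = 396.6351.

396.6351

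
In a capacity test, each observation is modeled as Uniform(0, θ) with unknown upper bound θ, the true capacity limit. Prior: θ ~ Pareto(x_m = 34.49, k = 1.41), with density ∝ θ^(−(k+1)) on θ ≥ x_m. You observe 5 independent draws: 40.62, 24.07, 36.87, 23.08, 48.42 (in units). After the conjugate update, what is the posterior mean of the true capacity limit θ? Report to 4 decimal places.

57.3701

A Pareto(scale x_m, shape k) prior on the upper bound θ of Uniform(0, θ) is conjugate: posterior is Pareto(max(x_m, max xᵢ), k + n).
Sample maximum = 48.42; prior scale x_m = 34.49 → posterior scale = max = 48.42.
Posterior shape = 1.41 + 5 = 6.41.
E[θ|data] = k·x_m/(k−1) = 6.41·48.42/5.41 = 57.3701.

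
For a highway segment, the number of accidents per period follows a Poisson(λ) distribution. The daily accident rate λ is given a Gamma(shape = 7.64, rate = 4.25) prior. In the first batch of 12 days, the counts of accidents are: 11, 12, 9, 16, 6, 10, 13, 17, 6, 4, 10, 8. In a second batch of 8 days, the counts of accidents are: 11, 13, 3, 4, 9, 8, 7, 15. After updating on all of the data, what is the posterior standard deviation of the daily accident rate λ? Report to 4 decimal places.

0.5827

With a Gamma(shape α, rate β) prior, the Poisson likelihood is conjugate: the posterior is Gamma(α + ΣXᵢ, β + n).
Batch 1: sum of counts S = 122 over n = 12 days.
After batch 1: Gamma(α+S, β+n) = Gamma(7.64+122, 4.25+12) = Gamma(129.64, 16.25).
Batch 2: sum of counts S = 70 over n = 8 days.
After batch 2: Gamma(α+S, β+n) = Gamma(129.64+70, 16.25+8) = Gamma(199.64, 24.25).
SD = √α/β = √199.64/24.25 = 0.5827.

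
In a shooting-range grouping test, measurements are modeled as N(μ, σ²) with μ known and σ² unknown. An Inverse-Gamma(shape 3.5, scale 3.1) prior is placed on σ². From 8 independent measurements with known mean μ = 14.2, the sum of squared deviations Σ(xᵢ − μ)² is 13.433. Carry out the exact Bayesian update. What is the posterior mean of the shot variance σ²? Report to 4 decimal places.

With known mean μ and an Inverse-Gamma(α, β) prior on σ², the Normal likelihood is conjugate: posterior is Inv-Gamma(α + n/2, β + Σ(xᵢ−μ)²/2).
Posterior: Inv-Gamma(3.5 + 8/2, 3.1 + 13.433/2) = Inv-Gamma(7.50, 9.8165).
E[σ²|data] = β/(α−1) = 9.8165/6.50 = 1.5102.

1.5102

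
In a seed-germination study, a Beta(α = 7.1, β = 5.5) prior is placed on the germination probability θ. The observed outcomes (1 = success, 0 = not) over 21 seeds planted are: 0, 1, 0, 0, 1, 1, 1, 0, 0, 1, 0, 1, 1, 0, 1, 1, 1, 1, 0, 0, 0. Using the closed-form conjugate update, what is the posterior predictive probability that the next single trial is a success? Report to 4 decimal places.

0.5387

The Beta prior is conjugate to a Binomial/Bernoulli likelihood; the update adds successes to α and failures to β.
Posterior: Beta(α+k, β+n−k) = Beta(7.1+11, 5.5+10) = Beta(18.1, 15.5).
For a single future Bernoulli trial, P(success | data) = α/(α+β) = 0.5387.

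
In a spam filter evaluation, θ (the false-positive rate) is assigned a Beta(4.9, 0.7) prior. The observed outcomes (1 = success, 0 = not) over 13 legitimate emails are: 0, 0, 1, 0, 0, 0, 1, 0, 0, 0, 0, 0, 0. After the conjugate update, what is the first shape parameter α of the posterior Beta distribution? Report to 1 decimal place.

6.9

The Beta prior is conjugate to a Binomial/Bernoulli likelihood; the update adds successes to α and failures to β.
Posterior: Beta(α+k, β+n−k) = Beta(4.9+2, 0.7+11) = Beta(6.9, 11.7).
Posterior α = 6.9.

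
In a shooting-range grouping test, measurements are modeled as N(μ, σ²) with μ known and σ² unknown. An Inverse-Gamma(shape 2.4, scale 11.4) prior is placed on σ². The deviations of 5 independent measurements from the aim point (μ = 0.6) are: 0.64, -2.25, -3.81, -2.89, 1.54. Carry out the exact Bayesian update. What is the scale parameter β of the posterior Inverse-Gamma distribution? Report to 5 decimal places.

With known mean μ and an Inverse-Gamma(α, β) prior on σ², the Normal likelihood is conjugate: posterior is Inv-Gamma(α + n/2, β + Σ(xᵢ−μ)²/2).
Σ(xᵢ−μ)² = (0.64)² + (-2.25)² + (-3.81)² + (-2.89)² + (1.54)² = 30.7119.
Posterior: Inv-Gamma(2.4 + 5/2, 11.4 + 30.7119/2) = Inv-Gamma(4.90, 26.75595).
Posterior β = 26.75595.

26.75595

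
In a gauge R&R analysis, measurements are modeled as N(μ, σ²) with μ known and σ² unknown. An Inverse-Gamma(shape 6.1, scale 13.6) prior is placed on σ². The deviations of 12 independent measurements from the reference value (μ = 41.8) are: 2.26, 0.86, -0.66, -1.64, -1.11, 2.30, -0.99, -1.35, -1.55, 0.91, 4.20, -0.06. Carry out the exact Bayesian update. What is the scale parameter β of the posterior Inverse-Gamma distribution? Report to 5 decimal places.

33.18565

With known mean μ and an Inverse-Gamma(α, β) prior on σ², the Normal likelihood is conjugate: posterior is Inv-Gamma(α + n/2, β + Σ(xᵢ−μ)²/2).
Σ(xᵢ−μ)² = (2.26)² + (0.86)² + (-0.66)² + (-1.64)² + (-1.11)² + (2.30)² + (-0.99)² + (-1.35)² + (-1.55)² + (0.91)² + (4.20)² + (-0.06)² = 39.1713.
Posterior: Inv-Gamma(6.1 + 12/2, 13.6 + 39.1713/2) = Inv-Gamma(12.10, 33.18565).
Posterior β = 33.18565.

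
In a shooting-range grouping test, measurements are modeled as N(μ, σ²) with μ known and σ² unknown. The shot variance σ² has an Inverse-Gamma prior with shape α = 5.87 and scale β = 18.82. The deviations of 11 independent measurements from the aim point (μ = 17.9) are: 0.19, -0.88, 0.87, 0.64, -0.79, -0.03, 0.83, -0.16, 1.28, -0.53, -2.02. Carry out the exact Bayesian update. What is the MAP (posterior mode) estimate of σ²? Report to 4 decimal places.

1.8980

With known mean μ and an Inverse-Gamma(α, β) prior on σ², the Normal likelihood is conjugate: posterior is Inv-Gamma(α + n/2, β + Σ(xᵢ−μ)²/2).
Σ(xᵢ−μ)² = (0.19)² + (-0.88)² + (0.87)² + (0.64)² + (-0.79)² + (-0.03)² + (0.83)² + (-0.16)² + (1.28)² + (-0.53)² + (-2.02)² = 9.3162.
Posterior: Inv-Gamma(5.87 + 11/2, 18.82 + 9.3162/2) = Inv-Gamma(11.37, 23.47810).
Mode = β/(α+1) = 23.47810/12.37 = 1.8980.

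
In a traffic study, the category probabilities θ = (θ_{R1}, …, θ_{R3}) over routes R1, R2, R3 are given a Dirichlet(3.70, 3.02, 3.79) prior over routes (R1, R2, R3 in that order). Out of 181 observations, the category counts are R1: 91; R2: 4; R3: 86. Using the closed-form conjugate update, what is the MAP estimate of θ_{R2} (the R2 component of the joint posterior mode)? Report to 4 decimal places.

0.0319

The Dirichlet prior is conjugate to the Multinomial likelihood: each posterior αⱼ = prior αⱼ + observed count nⱼ.
Posterior concentration: (94.70, 7.02, 89.79), total = 191.51.
Joint mode component: (α_{R2}−1)/(Σα−K) = 6.02/188.51 = 0.0319.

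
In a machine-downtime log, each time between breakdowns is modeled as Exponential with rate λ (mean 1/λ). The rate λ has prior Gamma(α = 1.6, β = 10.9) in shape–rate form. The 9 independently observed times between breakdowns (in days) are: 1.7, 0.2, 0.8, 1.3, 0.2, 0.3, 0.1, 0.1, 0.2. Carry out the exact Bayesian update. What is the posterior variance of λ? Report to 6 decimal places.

0.042461

With a Gamma(shape α, rate β) prior on the exponential rate λ, the posterior after n observations with total T = Σxᵢ is Gamma(α+n, β+T).
Sum of observations T = 4.9 days; n = 9.
Posterior: Gamma(1.6+9, 10.9+4.9) = Gamma(10.6, 15.8).
Var = α/β² = 0.042461.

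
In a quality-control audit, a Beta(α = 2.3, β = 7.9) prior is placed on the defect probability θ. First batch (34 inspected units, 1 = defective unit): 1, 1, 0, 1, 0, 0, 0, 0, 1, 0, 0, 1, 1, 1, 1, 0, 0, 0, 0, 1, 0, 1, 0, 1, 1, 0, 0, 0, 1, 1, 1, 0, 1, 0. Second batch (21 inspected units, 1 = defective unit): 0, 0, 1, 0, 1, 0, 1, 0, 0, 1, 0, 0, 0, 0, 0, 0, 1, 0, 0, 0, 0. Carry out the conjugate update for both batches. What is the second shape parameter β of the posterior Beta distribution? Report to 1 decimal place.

The Beta prior is conjugate to a Binomial/Bernoulli likelihood; the update adds successes to α and failures to β.
After batch 1: Beta(2.3+16, 7.9+18) = Beta(18.3, 25.9).
After batch 2: Beta(18.3+5, 25.9+16) = Beta(23.3, 41.9).
Posterior β = 41.9.

41.9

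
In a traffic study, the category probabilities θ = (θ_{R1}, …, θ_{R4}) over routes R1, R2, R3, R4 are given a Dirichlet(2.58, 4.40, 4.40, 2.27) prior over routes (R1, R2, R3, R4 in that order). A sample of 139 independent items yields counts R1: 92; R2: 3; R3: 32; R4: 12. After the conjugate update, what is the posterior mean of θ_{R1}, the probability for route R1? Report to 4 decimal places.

0.6196

The Dirichlet prior is conjugate to the Multinomial likelihood: each posterior αⱼ = prior αⱼ + observed count nⱼ.
Posterior concentration: (94.58, 7.40, 36.40, 14.27), total = 152.65.
E[θ_{R1}|data] = α_{R1}/Σα = 94.58/152.65 = 0.6196.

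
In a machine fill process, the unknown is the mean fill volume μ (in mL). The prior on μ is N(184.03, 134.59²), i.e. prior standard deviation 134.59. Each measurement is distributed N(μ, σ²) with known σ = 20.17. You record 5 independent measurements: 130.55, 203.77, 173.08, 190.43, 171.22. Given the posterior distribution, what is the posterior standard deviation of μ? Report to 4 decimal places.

9.0001

For Normal data with known variance σ², a Normal(μ₀, σ₀²) prior on μ is conjugate. Posterior precision = 1/σ₀² + n/σ²; posterior mean is the precision-weighted average of μ₀ and x̄.
σ₀² = 134.59² = 18114.4681, σ² = 20.17² = 406.8289; σ² + n·σ₀² = 406.8289 + 5·18114.4681 = 90979.1694.
Posterior precision = 1/σ₀² + n/σ² = 1/18114.4681 + 5/406.8289 = (σ² + n·σ₀²)/(σ₀²σ²) = 90979.1694/(18114.4681·406.8289); posterior variance σₙ² = σ₀²σ²/(σ² + n·σ₀²) = 18114.4681·406.8289/90979.1694 = 81.001939.
Posterior SD = √σₙ² = √(18114.4681·406.8289/90979.1694) = 9.0001.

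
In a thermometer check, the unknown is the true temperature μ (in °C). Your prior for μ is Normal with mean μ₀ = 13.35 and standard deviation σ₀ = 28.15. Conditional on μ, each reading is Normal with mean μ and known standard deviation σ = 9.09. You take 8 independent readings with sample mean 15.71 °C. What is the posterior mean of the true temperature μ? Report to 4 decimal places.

For Normal data with known variance σ², a Normal(μ₀, σ₀²) prior on μ is conjugate. Posterior precision = 1/σ₀² + n/σ²; posterior mean is the precision-weighted average of μ₀ and x̄.
n·x̄ = 8·15.71 = 125.68.
σ₀² = 28.15² = 792.4225, σ² = 9.09² = 82.6281; σ² + n·σ₀² = 82.6281 + 8·792.4225 = 6422.0081.
Posterior mean = (μ₀/σ₀² + n·x̄/σ²)/(1/σ₀² + n/σ²) = (σ²·μ₀ + σ₀²·n·x̄)/(σ² + n·σ₀²) = (82.6281·13.35 + 792.4225·125.68)/6422.0081 = 100694.744935/6422.0081 = 15.6796.

15.6796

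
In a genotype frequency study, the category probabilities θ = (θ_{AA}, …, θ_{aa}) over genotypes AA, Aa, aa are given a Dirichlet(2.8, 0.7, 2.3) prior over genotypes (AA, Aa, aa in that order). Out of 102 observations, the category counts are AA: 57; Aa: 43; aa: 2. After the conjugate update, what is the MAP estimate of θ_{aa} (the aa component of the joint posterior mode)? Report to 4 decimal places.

The Dirichlet prior is conjugate to the Multinomial likelihood: each posterior αⱼ = prior αⱼ + observed count nⱼ.
Posterior concentration: (59.8, 43.7, 4.3), total = 107.8.
Joint mode component: (α_{aa}−1)/(Σα−K) = 3.3/104.8 = 0.0315.

0.0315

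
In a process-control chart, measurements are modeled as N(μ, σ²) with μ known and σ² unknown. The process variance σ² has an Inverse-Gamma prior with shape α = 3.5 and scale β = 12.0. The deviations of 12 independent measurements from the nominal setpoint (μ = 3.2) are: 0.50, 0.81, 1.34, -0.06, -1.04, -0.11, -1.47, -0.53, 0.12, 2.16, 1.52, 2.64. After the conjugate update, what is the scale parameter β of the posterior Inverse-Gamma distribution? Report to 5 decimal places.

With known mean μ and an Inverse-Gamma(α, β) prior on σ², the Normal likelihood is conjugate: posterior is Inv-Gamma(α + n/2, β + Σ(xᵢ−μ)²/2).
Σ(xᵢ−μ)² = (0.50)² + (0.81)² + (1.34)² + (-0.06)² + (-1.04)² + (-0.11)² + (-1.47)² + (-0.53)² + (0.12)² + (2.16)² + (1.52)² + (2.64)² = 20.2008.
Posterior: Inv-Gamma(3.5 + 12/2, 12.0 + 20.2008/2) = Inv-Gamma(9.50, 22.10040).
Posterior β = 22.10040.

22.10040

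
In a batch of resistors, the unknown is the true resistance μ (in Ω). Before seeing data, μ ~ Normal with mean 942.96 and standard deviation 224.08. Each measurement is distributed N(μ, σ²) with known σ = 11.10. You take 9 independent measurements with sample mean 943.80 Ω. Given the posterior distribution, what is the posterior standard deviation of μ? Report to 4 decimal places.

3.6995

For Normal data with known variance σ², a Normal(μ₀, σ₀²) prior on μ is conjugate. Posterior precision = 1/σ₀² + n/σ²; posterior mean is the precision-weighted average of μ₀ and x̄.
σ₀² = 224.08² = 50211.8464, σ² = 11.10² = 123.21; σ² + n·σ₀² = 123.21 + 9·50211.8464 = 452029.8276.
Posterior precision = 1/σ₀² + n/σ² = 1/50211.8464 + 9/123.21 = (σ² + n·σ₀²)/(σ₀²σ²) = 452029.8276/(50211.8464·123.21); posterior variance σₙ² = σ₀²σ²/(σ² + n·σ₀²) = 50211.8464·123.21/452029.8276 = 13.686269.
Posterior SD = √σₙ² = √(50211.8464·123.21/452029.8276) = 3.6995.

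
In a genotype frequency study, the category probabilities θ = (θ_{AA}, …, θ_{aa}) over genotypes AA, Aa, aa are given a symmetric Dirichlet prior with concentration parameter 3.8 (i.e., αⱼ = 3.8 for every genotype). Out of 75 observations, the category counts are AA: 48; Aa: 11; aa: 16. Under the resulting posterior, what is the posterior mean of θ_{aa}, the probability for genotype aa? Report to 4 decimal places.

0.2292

The Dirichlet prior is conjugate to the Multinomial likelihood: each posterior αⱼ = prior αⱼ + observed count nⱼ.
Posterior concentration: (51.8, 14.8, 19.8), total = 86.4.
E[θ_{aa}|data] = α_{aa}/Σα = 19.8/86.4 = 0.2292.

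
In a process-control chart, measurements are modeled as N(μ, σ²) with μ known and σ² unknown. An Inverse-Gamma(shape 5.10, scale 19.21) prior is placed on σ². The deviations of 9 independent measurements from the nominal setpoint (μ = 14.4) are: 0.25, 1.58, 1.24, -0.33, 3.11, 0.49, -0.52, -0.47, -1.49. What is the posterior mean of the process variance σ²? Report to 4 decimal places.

With known mean μ and an Inverse-Gamma(α, β) prior on σ², the Normal likelihood is conjugate: posterior is Inv-Gamma(α + n/2, β + Σ(xᵢ−μ)²/2).
Σ(xᵢ−μ)² = (0.25)² + (1.58)² + (1.24)² + (-0.33)² + (3.11)² + (0.49)² + (-0.52)² + (-0.47)² + (-1.49)² = 16.8290.
Posterior: Inv-Gamma(5.10 + 9/2, 19.21 + 16.8290/2) = Inv-Gamma(9.60, 27.62450).
E[σ²|data] = β/(α−1) = 27.62450/8.60 = 3.2122.

3.2122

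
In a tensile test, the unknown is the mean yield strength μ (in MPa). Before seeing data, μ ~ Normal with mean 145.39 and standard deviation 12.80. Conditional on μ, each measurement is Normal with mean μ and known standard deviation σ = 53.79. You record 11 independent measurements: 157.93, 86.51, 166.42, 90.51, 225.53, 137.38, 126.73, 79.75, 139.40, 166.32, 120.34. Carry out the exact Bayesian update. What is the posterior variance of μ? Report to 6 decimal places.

For Normal data with known variance σ², a Normal(μ₀, σ₀²) prior on μ is conjugate. Posterior precision = 1/σ₀² + n/σ²; posterior mean is the precision-weighted average of μ₀ and x̄.
σ₀² = 12.80² = 163.84, σ² = 53.79² = 2893.3641; σ² + n·σ₀² = 2893.3641 + 11·163.84 = 4695.6041.
Posterior precision = 1/σ₀² + n/σ² = 1/163.84 + 11/2893.3641 = (σ² + n·σ₀²)/(σ₀²σ²) = 4695.6041/(163.84·2893.3641); posterior variance σₙ² = σ₀²σ²/(σ² + n·σ₀²) = 163.84·2893.3641/4695.6041 = 100.955865.

100.955865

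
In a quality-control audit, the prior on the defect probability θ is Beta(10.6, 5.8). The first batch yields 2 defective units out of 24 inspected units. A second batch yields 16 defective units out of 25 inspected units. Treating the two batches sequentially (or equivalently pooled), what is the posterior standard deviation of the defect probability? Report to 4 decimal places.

0.0609

The Beta prior is conjugate to a Binomial/Bernoulli likelihood; the update adds successes to α and failures to β.
After batch 1: Beta(10.6+2, 5.8+22) = Beta(12.6, 27.8).
After batch 2: Beta(12.6+16, 27.8+9) = Beta(28.6, 36.8).
Var = αβ/((α+β)²(α+β+1)) = 28.6·36.8/(65.4²·66.4) = 0.00370587; SD = √0.00370587 = 0.0609.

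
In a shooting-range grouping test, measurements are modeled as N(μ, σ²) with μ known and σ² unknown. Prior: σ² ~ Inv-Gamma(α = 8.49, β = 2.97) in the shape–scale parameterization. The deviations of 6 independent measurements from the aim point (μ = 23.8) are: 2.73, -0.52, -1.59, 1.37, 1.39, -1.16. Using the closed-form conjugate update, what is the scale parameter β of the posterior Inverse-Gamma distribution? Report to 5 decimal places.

10.67300

With known mean μ and an Inverse-Gamma(α, β) prior on σ², the Normal likelihood is conjugate: posterior is Inv-Gamma(α + n/2, β + Σ(xᵢ−μ)²/2).
Σ(xᵢ−μ)² = (2.73)² + (-0.52)² + (-1.59)² + (1.37)² + (1.39)² + (-1.16)² = 15.4060.
Posterior: Inv-Gamma(8.49 + 6/2, 2.97 + 15.4060/2) = Inv-Gamma(11.49, 10.67300).
Posterior β = 10.67300.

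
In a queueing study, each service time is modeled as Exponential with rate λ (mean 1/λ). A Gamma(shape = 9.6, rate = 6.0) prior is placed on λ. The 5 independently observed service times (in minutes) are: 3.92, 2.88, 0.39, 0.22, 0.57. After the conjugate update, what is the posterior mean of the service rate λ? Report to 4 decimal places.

1.0443

With a Gamma(shape α, rate β) prior on the exponential rate λ, the posterior after n observations with total T = Σxᵢ is Gamma(α+n, β+T).
Sum of observations T = 7.98 minutes; n = 5.
Posterior: Gamma(9.6+5, 6.0+7.98) = Gamma(14.6, 13.98).
Posterior mean of λ = α/β = 14.6/13.98 = 1.0443.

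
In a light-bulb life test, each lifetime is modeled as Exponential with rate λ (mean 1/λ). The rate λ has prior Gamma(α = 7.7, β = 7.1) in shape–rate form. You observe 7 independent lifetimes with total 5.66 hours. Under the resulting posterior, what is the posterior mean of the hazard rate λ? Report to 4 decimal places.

1.1520

With a Gamma(shape α, rate β) prior on the exponential rate λ, the posterior after n observations with total T = Σxᵢ is Gamma(α+n, β+T).
Posterior: Gamma(7.7+7, 7.1+5.66) = Gamma(14.7, 12.76).
Posterior mean of λ = α/β = 14.7/12.76 = 1.1520.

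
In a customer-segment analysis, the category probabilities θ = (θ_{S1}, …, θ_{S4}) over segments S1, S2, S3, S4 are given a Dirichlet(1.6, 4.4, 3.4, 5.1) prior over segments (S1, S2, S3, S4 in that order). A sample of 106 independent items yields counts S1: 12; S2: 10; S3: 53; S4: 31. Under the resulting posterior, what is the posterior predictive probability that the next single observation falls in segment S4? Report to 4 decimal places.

The Dirichlet prior is conjugate to the Multinomial likelihood: each posterior αⱼ = prior αⱼ + observed count nⱼ.
Posterior concentration: (13.6, 14.4, 56.4, 36.1), total = 120.5.
P(next = S4 | data) = α_{S4}/Σα = 0.2996.

0.2996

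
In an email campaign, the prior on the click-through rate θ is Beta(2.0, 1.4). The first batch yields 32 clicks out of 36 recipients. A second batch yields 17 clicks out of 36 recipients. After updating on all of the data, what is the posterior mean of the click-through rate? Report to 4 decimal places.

The Beta prior is conjugate to a Binomial/Bernoulli likelihood; the update adds successes to α and failures to β.
After batch 1: Beta(2.0+32, 1.4+4) = Beta(34.0, 5.4).
After batch 2: Beta(34.0+17, 5.4+19) = Beta(51.0, 24.4).
Posterior mean = α/(α+β) = 51.0/75.4 = 0.6764.

0.6764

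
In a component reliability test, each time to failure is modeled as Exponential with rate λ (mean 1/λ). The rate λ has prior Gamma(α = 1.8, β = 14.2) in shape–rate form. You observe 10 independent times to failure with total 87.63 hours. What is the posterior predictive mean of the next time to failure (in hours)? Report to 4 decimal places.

9.4287

With a Gamma(shape α, rate β) prior on the exponential rate λ, the posterior after n observations with total T = Σxᵢ is Gamma(α+n, β+T).
Posterior: Gamma(1.8+10, 14.2+87.63) = Gamma(11.8, 101.83).
The predictive distribution for the next observation is Lomax; its mean is β/(α−1) = 101.83/10.8 = 9.4287.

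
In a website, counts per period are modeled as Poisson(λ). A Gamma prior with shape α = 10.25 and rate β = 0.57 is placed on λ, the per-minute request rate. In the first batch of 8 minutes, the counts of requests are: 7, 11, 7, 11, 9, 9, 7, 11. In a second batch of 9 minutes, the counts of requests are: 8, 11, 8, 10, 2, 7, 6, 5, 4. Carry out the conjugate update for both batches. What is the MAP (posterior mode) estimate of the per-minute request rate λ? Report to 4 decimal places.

8.0962

With a Gamma(shape α, rate β) prior, the Poisson likelihood is conjugate: the posterior is Gamma(α + ΣXᵢ, β + n).
Batch 1: sum of counts S = 72 over n = 8 minutes.
After batch 1: Gamma(α+S, β+n) = Gamma(10.25+72, 0.57+8) = Gamma(82.25, 8.57).
Batch 2: sum of counts S = 61 over n = 9 minutes.
After batch 2: Gamma(α+S, β+n) = Gamma(82.25+61, 8.57+9) = Gamma(143.25, 17.57).
Mode of Gamma(α,β) for α≥1 is (α−1)/β = 142.25/17.57 = 8.0962.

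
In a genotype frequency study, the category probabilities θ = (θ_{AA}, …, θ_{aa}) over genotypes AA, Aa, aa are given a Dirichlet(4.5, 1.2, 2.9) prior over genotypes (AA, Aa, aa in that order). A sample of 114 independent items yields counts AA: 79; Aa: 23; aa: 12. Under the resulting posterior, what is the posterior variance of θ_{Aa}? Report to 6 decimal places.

0.001282

The Dirichlet prior is conjugate to the Multinomial likelihood: each posterior αⱼ = prior αⱼ + observed count nⱼ.
Posterior concentration: (83.5, 24.2, 14.9), total = 122.6.
Var[θ_j] = α_j(Σα−α_j)/((Σα)²(Σα+1)) = 24.2·98.4/(122.6²·123.6) = 0.001282.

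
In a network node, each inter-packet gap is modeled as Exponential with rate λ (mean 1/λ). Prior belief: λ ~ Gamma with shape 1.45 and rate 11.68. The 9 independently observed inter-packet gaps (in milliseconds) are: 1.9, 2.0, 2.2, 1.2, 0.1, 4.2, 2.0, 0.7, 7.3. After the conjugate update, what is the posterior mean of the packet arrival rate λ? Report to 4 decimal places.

With a Gamma(shape α, rate β) prior on the exponential rate λ, the posterior after n observations with total T = Σxᵢ is Gamma(α+n, β+T).
Sum of observations T = 21.6 milliseconds; n = 9.
Posterior: Gamma(1.45+9, 11.68+21.6) = Gamma(10.45, 33.28).
Posterior mean of λ = α/β = 10.45/33.28 = 0.3140.

0.3140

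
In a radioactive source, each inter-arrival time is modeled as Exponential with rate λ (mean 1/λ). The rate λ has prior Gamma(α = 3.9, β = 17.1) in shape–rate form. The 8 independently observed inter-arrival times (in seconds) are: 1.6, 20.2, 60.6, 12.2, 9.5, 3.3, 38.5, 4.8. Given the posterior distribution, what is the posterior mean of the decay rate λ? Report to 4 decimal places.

With a Gamma(shape α, rate β) prior on the exponential rate λ, the posterior after n observations with total T = Σxᵢ is Gamma(α+n, β+T).
Sum of observations T = 150.7 seconds; n = 8.
Posterior: Gamma(3.9+8, 17.1+150.7) = Gamma(11.9, 167.8).
Posterior mean of λ = α/β = 11.9/167.8 = 0.0709.

0.0709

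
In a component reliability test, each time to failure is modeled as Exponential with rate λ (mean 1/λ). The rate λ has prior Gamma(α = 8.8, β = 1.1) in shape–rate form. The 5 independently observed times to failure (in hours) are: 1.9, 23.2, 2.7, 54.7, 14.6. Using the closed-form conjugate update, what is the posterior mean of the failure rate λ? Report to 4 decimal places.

0.1405

With a Gamma(shape α, rate β) prior on the exponential rate λ, the posterior after n observations with total T = Σxᵢ is Gamma(α+n, β+T).
Sum of observations T = 97.1 hours; n = 5.
Posterior: Gamma(8.8+5, 1.1+97.1) = Gamma(13.8, 98.2).
Posterior mean of λ = α/β = 13.8/98.2 = 0.1405.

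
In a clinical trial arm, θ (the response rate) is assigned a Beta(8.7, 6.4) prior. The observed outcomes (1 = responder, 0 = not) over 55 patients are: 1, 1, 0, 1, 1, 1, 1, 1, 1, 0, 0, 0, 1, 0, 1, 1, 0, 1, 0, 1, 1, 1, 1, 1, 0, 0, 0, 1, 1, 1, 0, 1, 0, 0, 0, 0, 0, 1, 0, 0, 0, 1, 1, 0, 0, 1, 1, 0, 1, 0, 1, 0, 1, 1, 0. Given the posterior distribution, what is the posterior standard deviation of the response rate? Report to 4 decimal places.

The Beta prior is conjugate to a Binomial/Bernoulli likelihood; the update adds successes to α and failures to β.
Posterior: Beta(α+k, β+n−k) = Beta(8.7+30, 6.4+25) = Beta(38.7, 31.4).
Var = αβ/((α+β)²(α+β+1)) = 38.7·31.4/(70.1²·71.1) = 0.00347804; SD = √0.00347804 = 0.0590.

0.0590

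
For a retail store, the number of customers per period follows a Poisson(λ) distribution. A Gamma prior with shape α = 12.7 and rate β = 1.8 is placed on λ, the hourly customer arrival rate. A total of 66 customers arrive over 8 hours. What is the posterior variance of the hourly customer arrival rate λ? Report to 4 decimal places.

0.8195

With a Gamma(shape α, rate β) prior, the Poisson likelihood is conjugate: the posterior is Gamma(α + ΣXᵢ, β + n).
Posterior: Gamma(α+S, β+n) = Gamma(12.7+66, 1.8+8) = Gamma(78.7, 9.8).
Var = α/β² = 78.7/9.8² = 0.8195.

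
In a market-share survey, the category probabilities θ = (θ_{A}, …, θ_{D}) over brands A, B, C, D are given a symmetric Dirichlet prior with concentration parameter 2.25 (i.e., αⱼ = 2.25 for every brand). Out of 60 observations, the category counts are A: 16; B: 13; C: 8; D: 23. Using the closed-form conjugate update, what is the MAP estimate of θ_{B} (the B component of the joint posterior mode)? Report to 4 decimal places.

The Dirichlet prior is conjugate to the Multinomial likelihood: each posterior αⱼ = prior αⱼ + observed count nⱼ.
Posterior concentration: (18.25, 15.25, 10.25, 25.25), total = 69.00.
Joint mode component: (α_{B}−1)/(Σα−K) = 14.25/65.00 = 0.2192.

0.2192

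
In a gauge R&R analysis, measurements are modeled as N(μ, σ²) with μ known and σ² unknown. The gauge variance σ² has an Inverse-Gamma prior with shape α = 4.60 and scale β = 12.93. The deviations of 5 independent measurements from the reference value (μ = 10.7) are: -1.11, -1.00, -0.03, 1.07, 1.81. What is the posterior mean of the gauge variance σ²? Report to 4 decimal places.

2.6651

With known mean μ and an Inverse-Gamma(α, β) prior on σ², the Normal likelihood is conjugate: posterior is Inv-Gamma(α + n/2, β + Σ(xᵢ−μ)²/2).
Σ(xᵢ−μ)² = (-1.11)² + (-1.00)² + (-0.03)² + (1.07)² + (1.81)² = 6.6540.
Posterior: Inv-Gamma(4.60 + 5/2, 12.93 + 6.6540/2) = Inv-Gamma(7.10, 16.25700).
E[σ²|data] = β/(α−1) = 16.25700/6.10 = 2.6651.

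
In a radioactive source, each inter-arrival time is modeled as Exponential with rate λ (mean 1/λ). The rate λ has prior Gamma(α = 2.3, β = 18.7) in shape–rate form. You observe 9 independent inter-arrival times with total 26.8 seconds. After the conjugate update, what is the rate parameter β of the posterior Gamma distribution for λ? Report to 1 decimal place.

With a Gamma(shape α, rate β) prior on the exponential rate λ, the posterior after n observations with total T = Σxᵢ is Gamma(α+n, β+T).
Posterior: Gamma(2.3+9, 18.7+26.8) = Gamma(11.3, 45.5).
Posterior β = 45.5.

45.5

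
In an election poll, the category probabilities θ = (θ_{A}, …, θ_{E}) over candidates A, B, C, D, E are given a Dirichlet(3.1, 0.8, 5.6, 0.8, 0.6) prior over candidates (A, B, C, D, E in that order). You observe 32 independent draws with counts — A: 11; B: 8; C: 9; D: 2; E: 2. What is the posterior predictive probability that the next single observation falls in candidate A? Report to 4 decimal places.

The Dirichlet prior is conjugate to the Multinomial likelihood: each posterior αⱼ = prior αⱼ + observed count nⱼ.
Posterior concentration: (14.1, 8.8, 14.6, 2.8, 2.6), total = 42.9.
P(next = A | data) = α_{A}/Σα = 0.3287.

0.3287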